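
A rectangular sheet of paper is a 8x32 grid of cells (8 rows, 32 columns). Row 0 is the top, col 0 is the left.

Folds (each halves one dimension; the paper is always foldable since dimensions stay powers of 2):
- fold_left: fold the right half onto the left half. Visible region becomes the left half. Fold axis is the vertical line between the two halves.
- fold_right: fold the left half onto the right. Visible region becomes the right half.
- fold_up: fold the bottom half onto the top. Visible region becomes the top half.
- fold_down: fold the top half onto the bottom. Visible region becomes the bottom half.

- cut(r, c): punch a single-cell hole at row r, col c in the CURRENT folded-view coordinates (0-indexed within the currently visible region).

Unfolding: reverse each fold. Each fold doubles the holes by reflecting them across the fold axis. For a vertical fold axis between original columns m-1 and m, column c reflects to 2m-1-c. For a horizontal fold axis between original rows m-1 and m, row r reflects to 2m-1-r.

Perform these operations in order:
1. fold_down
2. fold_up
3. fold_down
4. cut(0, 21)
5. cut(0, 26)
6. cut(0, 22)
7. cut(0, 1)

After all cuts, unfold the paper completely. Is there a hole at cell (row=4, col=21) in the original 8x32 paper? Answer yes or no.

Op 1 fold_down: fold axis h@4; visible region now rows[4,8) x cols[0,32) = 4x32
Op 2 fold_up: fold axis h@6; visible region now rows[4,6) x cols[0,32) = 2x32
Op 3 fold_down: fold axis h@5; visible region now rows[5,6) x cols[0,32) = 1x32
Op 4 cut(0, 21): punch at orig (5,21); cuts so far [(5, 21)]; region rows[5,6) x cols[0,32) = 1x32
Op 5 cut(0, 26): punch at orig (5,26); cuts so far [(5, 21), (5, 26)]; region rows[5,6) x cols[0,32) = 1x32
Op 6 cut(0, 22): punch at orig (5,22); cuts so far [(5, 21), (5, 22), (5, 26)]; region rows[5,6) x cols[0,32) = 1x32
Op 7 cut(0, 1): punch at orig (5,1); cuts so far [(5, 1), (5, 21), (5, 22), (5, 26)]; region rows[5,6) x cols[0,32) = 1x32
Unfold 1 (reflect across h@5): 8 holes -> [(4, 1), (4, 21), (4, 22), (4, 26), (5, 1), (5, 21), (5, 22), (5, 26)]
Unfold 2 (reflect across h@6): 16 holes -> [(4, 1), (4, 21), (4, 22), (4, 26), (5, 1), (5, 21), (5, 22), (5, 26), (6, 1), (6, 21), (6, 22), (6, 26), (7, 1), (7, 21), (7, 22), (7, 26)]
Unfold 3 (reflect across h@4): 32 holes -> [(0, 1), (0, 21), (0, 22), (0, 26), (1, 1), (1, 21), (1, 22), (1, 26), (2, 1), (2, 21), (2, 22), (2, 26), (3, 1), (3, 21), (3, 22), (3, 26), (4, 1), (4, 21), (4, 22), (4, 26), (5, 1), (5, 21), (5, 22), (5, 26), (6, 1), (6, 21), (6, 22), (6, 26), (7, 1), (7, 21), (7, 22), (7, 26)]
Holes: [(0, 1), (0, 21), (0, 22), (0, 26), (1, 1), (1, 21), (1, 22), (1, 26), (2, 1), (2, 21), (2, 22), (2, 26), (3, 1), (3, 21), (3, 22), (3, 26), (4, 1), (4, 21), (4, 22), (4, 26), (5, 1), (5, 21), (5, 22), (5, 26), (6, 1), (6, 21), (6, 22), (6, 26), (7, 1), (7, 21), (7, 22), (7, 26)]

Answer: yes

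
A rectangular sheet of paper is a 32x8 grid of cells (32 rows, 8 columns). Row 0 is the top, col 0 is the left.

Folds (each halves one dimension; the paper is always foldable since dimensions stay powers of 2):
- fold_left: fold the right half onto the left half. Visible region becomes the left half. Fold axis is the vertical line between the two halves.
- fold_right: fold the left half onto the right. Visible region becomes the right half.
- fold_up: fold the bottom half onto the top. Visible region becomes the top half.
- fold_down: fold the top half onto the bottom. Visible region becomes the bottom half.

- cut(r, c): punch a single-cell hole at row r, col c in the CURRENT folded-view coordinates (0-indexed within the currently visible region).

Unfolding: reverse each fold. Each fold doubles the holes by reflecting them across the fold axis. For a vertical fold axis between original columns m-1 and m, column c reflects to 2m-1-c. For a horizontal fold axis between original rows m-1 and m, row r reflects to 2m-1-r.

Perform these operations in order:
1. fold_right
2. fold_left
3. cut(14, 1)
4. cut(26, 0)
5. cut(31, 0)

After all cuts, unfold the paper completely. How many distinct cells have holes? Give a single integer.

Answer: 12

Derivation:
Op 1 fold_right: fold axis v@4; visible region now rows[0,32) x cols[4,8) = 32x4
Op 2 fold_left: fold axis v@6; visible region now rows[0,32) x cols[4,6) = 32x2
Op 3 cut(14, 1): punch at orig (14,5); cuts so far [(14, 5)]; region rows[0,32) x cols[4,6) = 32x2
Op 4 cut(26, 0): punch at orig (26,4); cuts so far [(14, 5), (26, 4)]; region rows[0,32) x cols[4,6) = 32x2
Op 5 cut(31, 0): punch at orig (31,4); cuts so far [(14, 5), (26, 4), (31, 4)]; region rows[0,32) x cols[4,6) = 32x2
Unfold 1 (reflect across v@6): 6 holes -> [(14, 5), (14, 6), (26, 4), (26, 7), (31, 4), (31, 7)]
Unfold 2 (reflect across v@4): 12 holes -> [(14, 1), (14, 2), (14, 5), (14, 6), (26, 0), (26, 3), (26, 4), (26, 7), (31, 0), (31, 3), (31, 4), (31, 7)]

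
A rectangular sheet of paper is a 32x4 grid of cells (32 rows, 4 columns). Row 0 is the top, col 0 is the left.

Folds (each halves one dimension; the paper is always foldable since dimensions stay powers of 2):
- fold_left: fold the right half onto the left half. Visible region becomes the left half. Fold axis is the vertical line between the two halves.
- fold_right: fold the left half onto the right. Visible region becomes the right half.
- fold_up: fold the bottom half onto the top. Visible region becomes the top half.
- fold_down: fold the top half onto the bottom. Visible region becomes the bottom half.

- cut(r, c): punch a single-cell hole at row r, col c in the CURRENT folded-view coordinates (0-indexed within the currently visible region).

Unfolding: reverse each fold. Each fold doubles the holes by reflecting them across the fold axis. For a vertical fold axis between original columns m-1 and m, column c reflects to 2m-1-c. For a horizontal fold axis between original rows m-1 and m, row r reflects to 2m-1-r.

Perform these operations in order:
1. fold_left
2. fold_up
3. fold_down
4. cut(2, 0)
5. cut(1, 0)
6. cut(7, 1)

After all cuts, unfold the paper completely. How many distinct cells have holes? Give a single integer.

Answer: 24

Derivation:
Op 1 fold_left: fold axis v@2; visible region now rows[0,32) x cols[0,2) = 32x2
Op 2 fold_up: fold axis h@16; visible region now rows[0,16) x cols[0,2) = 16x2
Op 3 fold_down: fold axis h@8; visible region now rows[8,16) x cols[0,2) = 8x2
Op 4 cut(2, 0): punch at orig (10,0); cuts so far [(10, 0)]; region rows[8,16) x cols[0,2) = 8x2
Op 5 cut(1, 0): punch at orig (9,0); cuts so far [(9, 0), (10, 0)]; region rows[8,16) x cols[0,2) = 8x2
Op 6 cut(7, 1): punch at orig (15,1); cuts so far [(9, 0), (10, 0), (15, 1)]; region rows[8,16) x cols[0,2) = 8x2
Unfold 1 (reflect across h@8): 6 holes -> [(0, 1), (5, 0), (6, 0), (9, 0), (10, 0), (15, 1)]
Unfold 2 (reflect across h@16): 12 holes -> [(0, 1), (5, 0), (6, 0), (9, 0), (10, 0), (15, 1), (16, 1), (21, 0), (22, 0), (25, 0), (26, 0), (31, 1)]
Unfold 3 (reflect across v@2): 24 holes -> [(0, 1), (0, 2), (5, 0), (5, 3), (6, 0), (6, 3), (9, 0), (9, 3), (10, 0), (10, 3), (15, 1), (15, 2), (16, 1), (16, 2), (21, 0), (21, 3), (22, 0), (22, 3), (25, 0), (25, 3), (26, 0), (26, 3), (31, 1), (31, 2)]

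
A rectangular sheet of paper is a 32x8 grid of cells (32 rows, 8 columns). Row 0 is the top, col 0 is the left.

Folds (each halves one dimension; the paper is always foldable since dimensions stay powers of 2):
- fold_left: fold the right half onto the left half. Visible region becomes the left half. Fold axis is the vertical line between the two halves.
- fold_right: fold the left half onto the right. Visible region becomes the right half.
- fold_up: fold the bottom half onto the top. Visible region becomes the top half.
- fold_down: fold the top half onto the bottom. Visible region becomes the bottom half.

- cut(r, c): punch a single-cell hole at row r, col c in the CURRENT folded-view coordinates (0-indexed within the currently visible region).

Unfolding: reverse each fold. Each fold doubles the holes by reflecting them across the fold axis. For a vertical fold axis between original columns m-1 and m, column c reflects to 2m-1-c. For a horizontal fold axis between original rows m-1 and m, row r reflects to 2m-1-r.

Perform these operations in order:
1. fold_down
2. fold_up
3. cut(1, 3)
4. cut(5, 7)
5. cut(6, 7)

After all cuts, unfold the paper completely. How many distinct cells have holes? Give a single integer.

Op 1 fold_down: fold axis h@16; visible region now rows[16,32) x cols[0,8) = 16x8
Op 2 fold_up: fold axis h@24; visible region now rows[16,24) x cols[0,8) = 8x8
Op 3 cut(1, 3): punch at orig (17,3); cuts so far [(17, 3)]; region rows[16,24) x cols[0,8) = 8x8
Op 4 cut(5, 7): punch at orig (21,7); cuts so far [(17, 3), (21, 7)]; region rows[16,24) x cols[0,8) = 8x8
Op 5 cut(6, 7): punch at orig (22,7); cuts so far [(17, 3), (21, 7), (22, 7)]; region rows[16,24) x cols[0,8) = 8x8
Unfold 1 (reflect across h@24): 6 holes -> [(17, 3), (21, 7), (22, 7), (25, 7), (26, 7), (30, 3)]
Unfold 2 (reflect across h@16): 12 holes -> [(1, 3), (5, 7), (6, 7), (9, 7), (10, 7), (14, 3), (17, 3), (21, 7), (22, 7), (25, 7), (26, 7), (30, 3)]

Answer: 12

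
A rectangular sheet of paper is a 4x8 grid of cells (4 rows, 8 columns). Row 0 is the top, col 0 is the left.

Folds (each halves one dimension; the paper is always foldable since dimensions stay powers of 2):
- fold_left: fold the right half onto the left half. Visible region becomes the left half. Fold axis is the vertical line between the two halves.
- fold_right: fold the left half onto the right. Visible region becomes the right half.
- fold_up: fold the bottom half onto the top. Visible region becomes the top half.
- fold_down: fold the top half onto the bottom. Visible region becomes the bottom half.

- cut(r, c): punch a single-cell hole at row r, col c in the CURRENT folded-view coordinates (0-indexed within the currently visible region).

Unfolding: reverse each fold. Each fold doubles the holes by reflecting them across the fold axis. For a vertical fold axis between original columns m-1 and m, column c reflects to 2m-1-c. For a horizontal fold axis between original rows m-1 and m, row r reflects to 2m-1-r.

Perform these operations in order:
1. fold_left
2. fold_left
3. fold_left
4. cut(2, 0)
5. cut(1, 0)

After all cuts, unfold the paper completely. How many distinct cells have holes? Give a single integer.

Op 1 fold_left: fold axis v@4; visible region now rows[0,4) x cols[0,4) = 4x4
Op 2 fold_left: fold axis v@2; visible region now rows[0,4) x cols[0,2) = 4x2
Op 3 fold_left: fold axis v@1; visible region now rows[0,4) x cols[0,1) = 4x1
Op 4 cut(2, 0): punch at orig (2,0); cuts so far [(2, 0)]; region rows[0,4) x cols[0,1) = 4x1
Op 5 cut(1, 0): punch at orig (1,0); cuts so far [(1, 0), (2, 0)]; region rows[0,4) x cols[0,1) = 4x1
Unfold 1 (reflect across v@1): 4 holes -> [(1, 0), (1, 1), (2, 0), (2, 1)]
Unfold 2 (reflect across v@2): 8 holes -> [(1, 0), (1, 1), (1, 2), (1, 3), (2, 0), (2, 1), (2, 2), (2, 3)]
Unfold 3 (reflect across v@4): 16 holes -> [(1, 0), (1, 1), (1, 2), (1, 3), (1, 4), (1, 5), (1, 6), (1, 7), (2, 0), (2, 1), (2, 2), (2, 3), (2, 4), (2, 5), (2, 6), (2, 7)]

Answer: 16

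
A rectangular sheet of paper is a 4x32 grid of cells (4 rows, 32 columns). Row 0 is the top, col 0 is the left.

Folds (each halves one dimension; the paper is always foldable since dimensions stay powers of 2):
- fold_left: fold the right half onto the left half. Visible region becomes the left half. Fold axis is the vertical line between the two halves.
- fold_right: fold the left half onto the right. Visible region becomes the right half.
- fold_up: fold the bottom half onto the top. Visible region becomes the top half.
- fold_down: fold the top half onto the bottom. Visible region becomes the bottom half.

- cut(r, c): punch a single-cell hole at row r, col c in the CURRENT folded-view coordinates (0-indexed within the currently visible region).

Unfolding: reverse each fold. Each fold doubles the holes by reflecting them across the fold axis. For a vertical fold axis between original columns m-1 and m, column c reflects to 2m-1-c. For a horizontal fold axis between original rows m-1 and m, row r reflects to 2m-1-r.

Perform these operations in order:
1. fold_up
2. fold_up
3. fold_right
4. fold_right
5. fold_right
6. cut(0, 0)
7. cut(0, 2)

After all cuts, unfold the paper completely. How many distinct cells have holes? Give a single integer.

Op 1 fold_up: fold axis h@2; visible region now rows[0,2) x cols[0,32) = 2x32
Op 2 fold_up: fold axis h@1; visible region now rows[0,1) x cols[0,32) = 1x32
Op 3 fold_right: fold axis v@16; visible region now rows[0,1) x cols[16,32) = 1x16
Op 4 fold_right: fold axis v@24; visible region now rows[0,1) x cols[24,32) = 1x8
Op 5 fold_right: fold axis v@28; visible region now rows[0,1) x cols[28,32) = 1x4
Op 6 cut(0, 0): punch at orig (0,28); cuts so far [(0, 28)]; region rows[0,1) x cols[28,32) = 1x4
Op 7 cut(0, 2): punch at orig (0,30); cuts so far [(0, 28), (0, 30)]; region rows[0,1) x cols[28,32) = 1x4
Unfold 1 (reflect across v@28): 4 holes -> [(0, 25), (0, 27), (0, 28), (0, 30)]
Unfold 2 (reflect across v@24): 8 holes -> [(0, 17), (0, 19), (0, 20), (0, 22), (0, 25), (0, 27), (0, 28), (0, 30)]
Unfold 3 (reflect across v@16): 16 holes -> [(0, 1), (0, 3), (0, 4), (0, 6), (0, 9), (0, 11), (0, 12), (0, 14), (0, 17), (0, 19), (0, 20), (0, 22), (0, 25), (0, 27), (0, 28), (0, 30)]
Unfold 4 (reflect across h@1): 32 holes -> [(0, 1), (0, 3), (0, 4), (0, 6), (0, 9), (0, 11), (0, 12), (0, 14), (0, 17), (0, 19), (0, 20), (0, 22), (0, 25), (0, 27), (0, 28), (0, 30), (1, 1), (1, 3), (1, 4), (1, 6), (1, 9), (1, 11), (1, 12), (1, 14), (1, 17), (1, 19), (1, 20), (1, 22), (1, 25), (1, 27), (1, 28), (1, 30)]
Unfold 5 (reflect across h@2): 64 holes -> [(0, 1), (0, 3), (0, 4), (0, 6), (0, 9), (0, 11), (0, 12), (0, 14), (0, 17), (0, 19), (0, 20), (0, 22), (0, 25), (0, 27), (0, 28), (0, 30), (1, 1), (1, 3), (1, 4), (1, 6), (1, 9), (1, 11), (1, 12), (1, 14), (1, 17), (1, 19), (1, 20), (1, 22), (1, 25), (1, 27), (1, 28), (1, 30), (2, 1), (2, 3), (2, 4), (2, 6), (2, 9), (2, 11), (2, 12), (2, 14), (2, 17), (2, 19), (2, 20), (2, 22), (2, 25), (2, 27), (2, 28), (2, 30), (3, 1), (3, 3), (3, 4), (3, 6), (3, 9), (3, 11), (3, 12), (3, 14), (3, 17), (3, 19), (3, 20), (3, 22), (3, 25), (3, 27), (3, 28), (3, 30)]

Answer: 64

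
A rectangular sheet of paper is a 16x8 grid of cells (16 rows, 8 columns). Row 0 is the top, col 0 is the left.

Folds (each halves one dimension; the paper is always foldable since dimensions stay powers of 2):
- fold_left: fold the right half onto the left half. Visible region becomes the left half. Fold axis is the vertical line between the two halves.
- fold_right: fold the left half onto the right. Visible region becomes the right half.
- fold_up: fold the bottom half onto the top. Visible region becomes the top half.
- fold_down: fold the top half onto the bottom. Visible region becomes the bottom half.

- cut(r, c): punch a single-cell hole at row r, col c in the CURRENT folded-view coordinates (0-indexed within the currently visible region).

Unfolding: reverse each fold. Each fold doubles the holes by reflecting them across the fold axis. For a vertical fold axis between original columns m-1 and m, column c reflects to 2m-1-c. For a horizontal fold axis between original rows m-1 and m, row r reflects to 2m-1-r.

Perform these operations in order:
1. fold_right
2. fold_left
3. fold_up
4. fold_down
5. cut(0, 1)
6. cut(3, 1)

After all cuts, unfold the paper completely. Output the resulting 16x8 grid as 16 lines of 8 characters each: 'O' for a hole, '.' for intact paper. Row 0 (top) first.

Op 1 fold_right: fold axis v@4; visible region now rows[0,16) x cols[4,8) = 16x4
Op 2 fold_left: fold axis v@6; visible region now rows[0,16) x cols[4,6) = 16x2
Op 3 fold_up: fold axis h@8; visible region now rows[0,8) x cols[4,6) = 8x2
Op 4 fold_down: fold axis h@4; visible region now rows[4,8) x cols[4,6) = 4x2
Op 5 cut(0, 1): punch at orig (4,5); cuts so far [(4, 5)]; region rows[4,8) x cols[4,6) = 4x2
Op 6 cut(3, 1): punch at orig (7,5); cuts so far [(4, 5), (7, 5)]; region rows[4,8) x cols[4,6) = 4x2
Unfold 1 (reflect across h@4): 4 holes -> [(0, 5), (3, 5), (4, 5), (7, 5)]
Unfold 2 (reflect across h@8): 8 holes -> [(0, 5), (3, 5), (4, 5), (7, 5), (8, 5), (11, 5), (12, 5), (15, 5)]
Unfold 3 (reflect across v@6): 16 holes -> [(0, 5), (0, 6), (3, 5), (3, 6), (4, 5), (4, 6), (7, 5), (7, 6), (8, 5), (8, 6), (11, 5), (11, 6), (12, 5), (12, 6), (15, 5), (15, 6)]
Unfold 4 (reflect across v@4): 32 holes -> [(0, 1), (0, 2), (0, 5), (0, 6), (3, 1), (3, 2), (3, 5), (3, 6), (4, 1), (4, 2), (4, 5), (4, 6), (7, 1), (7, 2), (7, 5), (7, 6), (8, 1), (8, 2), (8, 5), (8, 6), (11, 1), (11, 2), (11, 5), (11, 6), (12, 1), (12, 2), (12, 5), (12, 6), (15, 1), (15, 2), (15, 5), (15, 6)]

Answer: .OO..OO.
........
........
.OO..OO.
.OO..OO.
........
........
.OO..OO.
.OO..OO.
........
........
.OO..OO.
.OO..OO.
........
........
.OO..OO.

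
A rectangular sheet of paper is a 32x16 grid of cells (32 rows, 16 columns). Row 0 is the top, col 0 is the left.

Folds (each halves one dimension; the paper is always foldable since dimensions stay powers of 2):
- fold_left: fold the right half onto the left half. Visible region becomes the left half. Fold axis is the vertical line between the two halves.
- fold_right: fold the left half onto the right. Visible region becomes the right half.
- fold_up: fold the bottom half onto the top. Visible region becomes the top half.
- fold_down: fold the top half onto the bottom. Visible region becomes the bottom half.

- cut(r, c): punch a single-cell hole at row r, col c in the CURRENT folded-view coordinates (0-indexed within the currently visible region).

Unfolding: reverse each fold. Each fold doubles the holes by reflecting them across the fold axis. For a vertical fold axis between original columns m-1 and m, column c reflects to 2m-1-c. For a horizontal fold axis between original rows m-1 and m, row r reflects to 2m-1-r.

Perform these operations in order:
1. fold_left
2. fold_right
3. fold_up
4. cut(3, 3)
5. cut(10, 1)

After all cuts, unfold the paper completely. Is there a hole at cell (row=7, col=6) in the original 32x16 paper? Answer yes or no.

Op 1 fold_left: fold axis v@8; visible region now rows[0,32) x cols[0,8) = 32x8
Op 2 fold_right: fold axis v@4; visible region now rows[0,32) x cols[4,8) = 32x4
Op 3 fold_up: fold axis h@16; visible region now rows[0,16) x cols[4,8) = 16x4
Op 4 cut(3, 3): punch at orig (3,7); cuts so far [(3, 7)]; region rows[0,16) x cols[4,8) = 16x4
Op 5 cut(10, 1): punch at orig (10,5); cuts so far [(3, 7), (10, 5)]; region rows[0,16) x cols[4,8) = 16x4
Unfold 1 (reflect across h@16): 4 holes -> [(3, 7), (10, 5), (21, 5), (28, 7)]
Unfold 2 (reflect across v@4): 8 holes -> [(3, 0), (3, 7), (10, 2), (10, 5), (21, 2), (21, 5), (28, 0), (28, 7)]
Unfold 3 (reflect across v@8): 16 holes -> [(3, 0), (3, 7), (3, 8), (3, 15), (10, 2), (10, 5), (10, 10), (10, 13), (21, 2), (21, 5), (21, 10), (21, 13), (28, 0), (28, 7), (28, 8), (28, 15)]
Holes: [(3, 0), (3, 7), (3, 8), (3, 15), (10, 2), (10, 5), (10, 10), (10, 13), (21, 2), (21, 5), (21, 10), (21, 13), (28, 0), (28, 7), (28, 8), (28, 15)]

Answer: no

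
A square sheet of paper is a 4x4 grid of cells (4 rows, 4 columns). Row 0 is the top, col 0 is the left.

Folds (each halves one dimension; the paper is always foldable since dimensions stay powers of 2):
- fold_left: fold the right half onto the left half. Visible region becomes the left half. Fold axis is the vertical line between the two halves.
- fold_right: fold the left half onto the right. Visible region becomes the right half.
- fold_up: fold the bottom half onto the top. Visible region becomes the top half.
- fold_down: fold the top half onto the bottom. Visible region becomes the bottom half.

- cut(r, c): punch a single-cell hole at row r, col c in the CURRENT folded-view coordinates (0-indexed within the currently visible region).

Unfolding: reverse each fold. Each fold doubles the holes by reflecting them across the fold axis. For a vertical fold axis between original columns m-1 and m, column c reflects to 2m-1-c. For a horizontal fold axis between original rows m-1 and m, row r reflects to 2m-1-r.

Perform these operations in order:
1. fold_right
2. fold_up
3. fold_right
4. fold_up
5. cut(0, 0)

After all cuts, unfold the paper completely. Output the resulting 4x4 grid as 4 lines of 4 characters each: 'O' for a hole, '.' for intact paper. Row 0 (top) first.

Answer: OOOO
OOOO
OOOO
OOOO

Derivation:
Op 1 fold_right: fold axis v@2; visible region now rows[0,4) x cols[2,4) = 4x2
Op 2 fold_up: fold axis h@2; visible region now rows[0,2) x cols[2,4) = 2x2
Op 3 fold_right: fold axis v@3; visible region now rows[0,2) x cols[3,4) = 2x1
Op 4 fold_up: fold axis h@1; visible region now rows[0,1) x cols[3,4) = 1x1
Op 5 cut(0, 0): punch at orig (0,3); cuts so far [(0, 3)]; region rows[0,1) x cols[3,4) = 1x1
Unfold 1 (reflect across h@1): 2 holes -> [(0, 3), (1, 3)]
Unfold 2 (reflect across v@3): 4 holes -> [(0, 2), (0, 3), (1, 2), (1, 3)]
Unfold 3 (reflect across h@2): 8 holes -> [(0, 2), (0, 3), (1, 2), (1, 3), (2, 2), (2, 3), (3, 2), (3, 3)]
Unfold 4 (reflect across v@2): 16 holes -> [(0, 0), (0, 1), (0, 2), (0, 3), (1, 0), (1, 1), (1, 2), (1, 3), (2, 0), (2, 1), (2, 2), (2, 3), (3, 0), (3, 1), (3, 2), (3, 3)]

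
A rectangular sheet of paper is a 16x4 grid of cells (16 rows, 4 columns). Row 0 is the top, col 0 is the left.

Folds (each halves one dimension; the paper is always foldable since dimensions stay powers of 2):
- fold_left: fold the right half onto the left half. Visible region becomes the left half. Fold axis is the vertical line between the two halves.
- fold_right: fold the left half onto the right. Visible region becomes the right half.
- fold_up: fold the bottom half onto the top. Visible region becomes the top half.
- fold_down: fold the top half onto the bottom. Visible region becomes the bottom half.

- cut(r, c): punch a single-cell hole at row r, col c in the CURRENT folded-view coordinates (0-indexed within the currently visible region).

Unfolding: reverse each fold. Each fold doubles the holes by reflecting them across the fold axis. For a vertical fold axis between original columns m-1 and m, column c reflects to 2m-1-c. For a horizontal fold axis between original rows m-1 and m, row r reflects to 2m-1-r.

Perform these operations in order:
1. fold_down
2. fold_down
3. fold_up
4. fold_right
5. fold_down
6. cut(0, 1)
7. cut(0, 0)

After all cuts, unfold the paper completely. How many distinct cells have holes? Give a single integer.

Op 1 fold_down: fold axis h@8; visible region now rows[8,16) x cols[0,4) = 8x4
Op 2 fold_down: fold axis h@12; visible region now rows[12,16) x cols[0,4) = 4x4
Op 3 fold_up: fold axis h@14; visible region now rows[12,14) x cols[0,4) = 2x4
Op 4 fold_right: fold axis v@2; visible region now rows[12,14) x cols[2,4) = 2x2
Op 5 fold_down: fold axis h@13; visible region now rows[13,14) x cols[2,4) = 1x2
Op 6 cut(0, 1): punch at orig (13,3); cuts so far [(13, 3)]; region rows[13,14) x cols[2,4) = 1x2
Op 7 cut(0, 0): punch at orig (13,2); cuts so far [(13, 2), (13, 3)]; region rows[13,14) x cols[2,4) = 1x2
Unfold 1 (reflect across h@13): 4 holes -> [(12, 2), (12, 3), (13, 2), (13, 3)]
Unfold 2 (reflect across v@2): 8 holes -> [(12, 0), (12, 1), (12, 2), (12, 3), (13, 0), (13, 1), (13, 2), (13, 3)]
Unfold 3 (reflect across h@14): 16 holes -> [(12, 0), (12, 1), (12, 2), (12, 3), (13, 0), (13, 1), (13, 2), (13, 3), (14, 0), (14, 1), (14, 2), (14, 3), (15, 0), (15, 1), (15, 2), (15, 3)]
Unfold 4 (reflect across h@12): 32 holes -> [(8, 0), (8, 1), (8, 2), (8, 3), (9, 0), (9, 1), (9, 2), (9, 3), (10, 0), (10, 1), (10, 2), (10, 3), (11, 0), (11, 1), (11, 2), (11, 3), (12, 0), (12, 1), (12, 2), (12, 3), (13, 0), (13, 1), (13, 2), (13, 3), (14, 0), (14, 1), (14, 2), (14, 3), (15, 0), (15, 1), (15, 2), (15, 3)]
Unfold 5 (reflect across h@8): 64 holes -> [(0, 0), (0, 1), (0, 2), (0, 3), (1, 0), (1, 1), (1, 2), (1, 3), (2, 0), (2, 1), (2, 2), (2, 3), (3, 0), (3, 1), (3, 2), (3, 3), (4, 0), (4, 1), (4, 2), (4, 3), (5, 0), (5, 1), (5, 2), (5, 3), (6, 0), (6, 1), (6, 2), (6, 3), (7, 0), (7, 1), (7, 2), (7, 3), (8, 0), (8, 1), (8, 2), (8, 3), (9, 0), (9, 1), (9, 2), (9, 3), (10, 0), (10, 1), (10, 2), (10, 3), (11, 0), (11, 1), (11, 2), (11, 3), (12, 0), (12, 1), (12, 2), (12, 3), (13, 0), (13, 1), (13, 2), (13, 3), (14, 0), (14, 1), (14, 2), (14, 3), (15, 0), (15, 1), (15, 2), (15, 3)]

Answer: 64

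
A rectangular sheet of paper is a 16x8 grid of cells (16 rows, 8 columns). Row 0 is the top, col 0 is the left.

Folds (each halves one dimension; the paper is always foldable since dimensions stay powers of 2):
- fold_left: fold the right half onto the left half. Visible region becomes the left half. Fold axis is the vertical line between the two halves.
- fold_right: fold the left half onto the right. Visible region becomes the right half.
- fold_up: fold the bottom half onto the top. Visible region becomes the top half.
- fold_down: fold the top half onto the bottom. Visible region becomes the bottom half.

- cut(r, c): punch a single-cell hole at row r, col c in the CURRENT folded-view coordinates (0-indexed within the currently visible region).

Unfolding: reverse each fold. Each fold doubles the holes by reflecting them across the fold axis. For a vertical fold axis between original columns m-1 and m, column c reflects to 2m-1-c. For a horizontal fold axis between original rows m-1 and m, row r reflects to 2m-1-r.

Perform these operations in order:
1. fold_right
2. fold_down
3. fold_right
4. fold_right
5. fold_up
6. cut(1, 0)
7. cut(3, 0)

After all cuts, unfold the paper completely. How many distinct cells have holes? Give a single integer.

Op 1 fold_right: fold axis v@4; visible region now rows[0,16) x cols[4,8) = 16x4
Op 2 fold_down: fold axis h@8; visible region now rows[8,16) x cols[4,8) = 8x4
Op 3 fold_right: fold axis v@6; visible region now rows[8,16) x cols[6,8) = 8x2
Op 4 fold_right: fold axis v@7; visible region now rows[8,16) x cols[7,8) = 8x1
Op 5 fold_up: fold axis h@12; visible region now rows[8,12) x cols[7,8) = 4x1
Op 6 cut(1, 0): punch at orig (9,7); cuts so far [(9, 7)]; region rows[8,12) x cols[7,8) = 4x1
Op 7 cut(3, 0): punch at orig (11,7); cuts so far [(9, 7), (11, 7)]; region rows[8,12) x cols[7,8) = 4x1
Unfold 1 (reflect across h@12): 4 holes -> [(9, 7), (11, 7), (12, 7), (14, 7)]
Unfold 2 (reflect across v@7): 8 holes -> [(9, 6), (9, 7), (11, 6), (11, 7), (12, 6), (12, 7), (14, 6), (14, 7)]
Unfold 3 (reflect across v@6): 16 holes -> [(9, 4), (9, 5), (9, 6), (9, 7), (11, 4), (11, 5), (11, 6), (11, 7), (12, 4), (12, 5), (12, 6), (12, 7), (14, 4), (14, 5), (14, 6), (14, 7)]
Unfold 4 (reflect across h@8): 32 holes -> [(1, 4), (1, 5), (1, 6), (1, 7), (3, 4), (3, 5), (3, 6), (3, 7), (4, 4), (4, 5), (4, 6), (4, 7), (6, 4), (6, 5), (6, 6), (6, 7), (9, 4), (9, 5), (9, 6), (9, 7), (11, 4), (11, 5), (11, 6), (11, 7), (12, 4), (12, 5), (12, 6), (12, 7), (14, 4), (14, 5), (14, 6), (14, 7)]
Unfold 5 (reflect across v@4): 64 holes -> [(1, 0), (1, 1), (1, 2), (1, 3), (1, 4), (1, 5), (1, 6), (1, 7), (3, 0), (3, 1), (3, 2), (3, 3), (3, 4), (3, 5), (3, 6), (3, 7), (4, 0), (4, 1), (4, 2), (4, 3), (4, 4), (4, 5), (4, 6), (4, 7), (6, 0), (6, 1), (6, 2), (6, 3), (6, 4), (6, 5), (6, 6), (6, 7), (9, 0), (9, 1), (9, 2), (9, 3), (9, 4), (9, 5), (9, 6), (9, 7), (11, 0), (11, 1), (11, 2), (11, 3), (11, 4), (11, 5), (11, 6), (11, 7), (12, 0), (12, 1), (12, 2), (12, 3), (12, 4), (12, 5), (12, 6), (12, 7), (14, 0), (14, 1), (14, 2), (14, 3), (14, 4), (14, 5), (14, 6), (14, 7)]

Answer: 64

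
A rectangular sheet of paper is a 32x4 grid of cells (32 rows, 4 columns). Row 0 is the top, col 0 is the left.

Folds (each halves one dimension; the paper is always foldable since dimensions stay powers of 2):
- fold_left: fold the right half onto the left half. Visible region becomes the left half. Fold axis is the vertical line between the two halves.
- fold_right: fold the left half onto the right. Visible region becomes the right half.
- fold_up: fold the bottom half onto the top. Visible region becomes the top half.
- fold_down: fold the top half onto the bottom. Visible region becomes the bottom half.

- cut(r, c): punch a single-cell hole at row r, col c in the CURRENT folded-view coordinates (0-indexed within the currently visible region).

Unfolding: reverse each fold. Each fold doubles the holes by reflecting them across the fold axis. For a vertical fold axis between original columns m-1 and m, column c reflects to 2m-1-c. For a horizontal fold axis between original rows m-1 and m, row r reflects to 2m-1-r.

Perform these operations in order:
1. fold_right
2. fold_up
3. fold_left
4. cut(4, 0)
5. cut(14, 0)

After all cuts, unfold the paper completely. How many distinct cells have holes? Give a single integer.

Op 1 fold_right: fold axis v@2; visible region now rows[0,32) x cols[2,4) = 32x2
Op 2 fold_up: fold axis h@16; visible region now rows[0,16) x cols[2,4) = 16x2
Op 3 fold_left: fold axis v@3; visible region now rows[0,16) x cols[2,3) = 16x1
Op 4 cut(4, 0): punch at orig (4,2); cuts so far [(4, 2)]; region rows[0,16) x cols[2,3) = 16x1
Op 5 cut(14, 0): punch at orig (14,2); cuts so far [(4, 2), (14, 2)]; region rows[0,16) x cols[2,3) = 16x1
Unfold 1 (reflect across v@3): 4 holes -> [(4, 2), (4, 3), (14, 2), (14, 3)]
Unfold 2 (reflect across h@16): 8 holes -> [(4, 2), (4, 3), (14, 2), (14, 3), (17, 2), (17, 3), (27, 2), (27, 3)]
Unfold 3 (reflect across v@2): 16 holes -> [(4, 0), (4, 1), (4, 2), (4, 3), (14, 0), (14, 1), (14, 2), (14, 3), (17, 0), (17, 1), (17, 2), (17, 3), (27, 0), (27, 1), (27, 2), (27, 3)]

Answer: 16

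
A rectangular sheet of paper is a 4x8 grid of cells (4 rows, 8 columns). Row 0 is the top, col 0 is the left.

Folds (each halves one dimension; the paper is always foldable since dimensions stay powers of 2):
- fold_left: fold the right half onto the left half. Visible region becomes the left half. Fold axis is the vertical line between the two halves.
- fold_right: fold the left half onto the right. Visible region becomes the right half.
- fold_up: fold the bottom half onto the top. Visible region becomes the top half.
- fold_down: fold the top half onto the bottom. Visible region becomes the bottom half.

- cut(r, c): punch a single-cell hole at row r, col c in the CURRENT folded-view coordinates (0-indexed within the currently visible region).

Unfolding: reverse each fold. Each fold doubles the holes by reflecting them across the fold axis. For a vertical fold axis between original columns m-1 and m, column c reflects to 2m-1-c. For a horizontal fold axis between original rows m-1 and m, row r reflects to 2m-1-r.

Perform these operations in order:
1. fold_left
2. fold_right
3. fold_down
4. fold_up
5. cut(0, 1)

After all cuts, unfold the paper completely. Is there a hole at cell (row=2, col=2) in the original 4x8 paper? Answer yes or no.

Op 1 fold_left: fold axis v@4; visible region now rows[0,4) x cols[0,4) = 4x4
Op 2 fold_right: fold axis v@2; visible region now rows[0,4) x cols[2,4) = 4x2
Op 3 fold_down: fold axis h@2; visible region now rows[2,4) x cols[2,4) = 2x2
Op 4 fold_up: fold axis h@3; visible region now rows[2,3) x cols[2,4) = 1x2
Op 5 cut(0, 1): punch at orig (2,3); cuts so far [(2, 3)]; region rows[2,3) x cols[2,4) = 1x2
Unfold 1 (reflect across h@3): 2 holes -> [(2, 3), (3, 3)]
Unfold 2 (reflect across h@2): 4 holes -> [(0, 3), (1, 3), (2, 3), (3, 3)]
Unfold 3 (reflect across v@2): 8 holes -> [(0, 0), (0, 3), (1, 0), (1, 3), (2, 0), (2, 3), (3, 0), (3, 3)]
Unfold 4 (reflect across v@4): 16 holes -> [(0, 0), (0, 3), (0, 4), (0, 7), (1, 0), (1, 3), (1, 4), (1, 7), (2, 0), (2, 3), (2, 4), (2, 7), (3, 0), (3, 3), (3, 4), (3, 7)]
Holes: [(0, 0), (0, 3), (0, 4), (0, 7), (1, 0), (1, 3), (1, 4), (1, 7), (2, 0), (2, 3), (2, 4), (2, 7), (3, 0), (3, 3), (3, 4), (3, 7)]

Answer: no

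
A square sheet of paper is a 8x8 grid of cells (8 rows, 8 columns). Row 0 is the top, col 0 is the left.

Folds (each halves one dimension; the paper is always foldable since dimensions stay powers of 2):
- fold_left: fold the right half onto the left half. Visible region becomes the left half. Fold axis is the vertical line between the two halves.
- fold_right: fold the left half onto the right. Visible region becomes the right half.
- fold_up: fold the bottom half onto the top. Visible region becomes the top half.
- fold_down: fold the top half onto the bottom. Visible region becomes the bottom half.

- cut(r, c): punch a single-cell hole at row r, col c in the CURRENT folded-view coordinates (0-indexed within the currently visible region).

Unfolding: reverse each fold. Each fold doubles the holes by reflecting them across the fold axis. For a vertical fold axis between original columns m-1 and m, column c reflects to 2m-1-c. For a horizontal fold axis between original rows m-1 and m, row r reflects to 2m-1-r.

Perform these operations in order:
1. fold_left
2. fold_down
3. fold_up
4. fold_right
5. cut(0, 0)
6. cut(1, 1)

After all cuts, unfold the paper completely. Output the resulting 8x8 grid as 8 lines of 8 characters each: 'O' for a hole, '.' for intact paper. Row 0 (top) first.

Answer: .OO..OO.
O..OO..O
O..OO..O
.OO..OO.
.OO..OO.
O..OO..O
O..OO..O
.OO..OO.

Derivation:
Op 1 fold_left: fold axis v@4; visible region now rows[0,8) x cols[0,4) = 8x4
Op 2 fold_down: fold axis h@4; visible region now rows[4,8) x cols[0,4) = 4x4
Op 3 fold_up: fold axis h@6; visible region now rows[4,6) x cols[0,4) = 2x4
Op 4 fold_right: fold axis v@2; visible region now rows[4,6) x cols[2,4) = 2x2
Op 5 cut(0, 0): punch at orig (4,2); cuts so far [(4, 2)]; region rows[4,6) x cols[2,4) = 2x2
Op 6 cut(1, 1): punch at orig (5,3); cuts so far [(4, 2), (5, 3)]; region rows[4,6) x cols[2,4) = 2x2
Unfold 1 (reflect across v@2): 4 holes -> [(4, 1), (4, 2), (5, 0), (5, 3)]
Unfold 2 (reflect across h@6): 8 holes -> [(4, 1), (4, 2), (5, 0), (5, 3), (6, 0), (6, 3), (7, 1), (7, 2)]
Unfold 3 (reflect across h@4): 16 holes -> [(0, 1), (0, 2), (1, 0), (1, 3), (2, 0), (2, 3), (3, 1), (3, 2), (4, 1), (4, 2), (5, 0), (5, 3), (6, 0), (6, 3), (7, 1), (7, 2)]
Unfold 4 (reflect across v@4): 32 holes -> [(0, 1), (0, 2), (0, 5), (0, 6), (1, 0), (1, 3), (1, 4), (1, 7), (2, 0), (2, 3), (2, 4), (2, 7), (3, 1), (3, 2), (3, 5), (3, 6), (4, 1), (4, 2), (4, 5), (4, 6), (5, 0), (5, 3), (5, 4), (5, 7), (6, 0), (6, 3), (6, 4), (6, 7), (7, 1), (7, 2), (7, 5), (7, 6)]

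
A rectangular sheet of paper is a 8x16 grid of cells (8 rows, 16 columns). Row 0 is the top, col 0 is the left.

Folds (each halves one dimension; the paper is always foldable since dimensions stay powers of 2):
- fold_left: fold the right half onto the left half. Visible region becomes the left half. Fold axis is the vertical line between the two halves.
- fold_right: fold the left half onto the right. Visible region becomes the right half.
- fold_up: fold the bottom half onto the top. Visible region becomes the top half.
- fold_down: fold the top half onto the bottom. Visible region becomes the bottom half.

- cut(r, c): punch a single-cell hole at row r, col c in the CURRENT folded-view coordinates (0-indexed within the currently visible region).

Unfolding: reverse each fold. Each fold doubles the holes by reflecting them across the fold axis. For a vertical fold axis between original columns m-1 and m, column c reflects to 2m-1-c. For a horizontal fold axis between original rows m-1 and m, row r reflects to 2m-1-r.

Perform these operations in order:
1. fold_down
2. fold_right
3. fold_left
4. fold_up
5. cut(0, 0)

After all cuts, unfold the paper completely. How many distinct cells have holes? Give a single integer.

Op 1 fold_down: fold axis h@4; visible region now rows[4,8) x cols[0,16) = 4x16
Op 2 fold_right: fold axis v@8; visible region now rows[4,8) x cols[8,16) = 4x8
Op 3 fold_left: fold axis v@12; visible region now rows[4,8) x cols[8,12) = 4x4
Op 4 fold_up: fold axis h@6; visible region now rows[4,6) x cols[8,12) = 2x4
Op 5 cut(0, 0): punch at orig (4,8); cuts so far [(4, 8)]; region rows[4,6) x cols[8,12) = 2x4
Unfold 1 (reflect across h@6): 2 holes -> [(4, 8), (7, 8)]
Unfold 2 (reflect across v@12): 4 holes -> [(4, 8), (4, 15), (7, 8), (7, 15)]
Unfold 3 (reflect across v@8): 8 holes -> [(4, 0), (4, 7), (4, 8), (4, 15), (7, 0), (7, 7), (7, 8), (7, 15)]
Unfold 4 (reflect across h@4): 16 holes -> [(0, 0), (0, 7), (0, 8), (0, 15), (3, 0), (3, 7), (3, 8), (3, 15), (4, 0), (4, 7), (4, 8), (4, 15), (7, 0), (7, 7), (7, 8), (7, 15)]

Answer: 16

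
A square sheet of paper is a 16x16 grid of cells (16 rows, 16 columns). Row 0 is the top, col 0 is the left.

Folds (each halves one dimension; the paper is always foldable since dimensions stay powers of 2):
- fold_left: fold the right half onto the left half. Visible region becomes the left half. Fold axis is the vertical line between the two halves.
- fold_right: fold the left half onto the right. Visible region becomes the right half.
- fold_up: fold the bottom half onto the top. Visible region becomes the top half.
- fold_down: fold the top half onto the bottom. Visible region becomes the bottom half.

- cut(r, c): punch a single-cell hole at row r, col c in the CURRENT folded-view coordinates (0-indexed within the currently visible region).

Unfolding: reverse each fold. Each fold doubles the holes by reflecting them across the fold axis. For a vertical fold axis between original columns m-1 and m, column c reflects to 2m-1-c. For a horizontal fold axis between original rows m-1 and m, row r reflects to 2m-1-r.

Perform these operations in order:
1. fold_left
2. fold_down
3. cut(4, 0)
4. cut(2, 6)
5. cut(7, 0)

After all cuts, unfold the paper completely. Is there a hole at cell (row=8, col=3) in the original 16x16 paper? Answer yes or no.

Op 1 fold_left: fold axis v@8; visible region now rows[0,16) x cols[0,8) = 16x8
Op 2 fold_down: fold axis h@8; visible region now rows[8,16) x cols[0,8) = 8x8
Op 3 cut(4, 0): punch at orig (12,0); cuts so far [(12, 0)]; region rows[8,16) x cols[0,8) = 8x8
Op 4 cut(2, 6): punch at orig (10,6); cuts so far [(10, 6), (12, 0)]; region rows[8,16) x cols[0,8) = 8x8
Op 5 cut(7, 0): punch at orig (15,0); cuts so far [(10, 6), (12, 0), (15, 0)]; region rows[8,16) x cols[0,8) = 8x8
Unfold 1 (reflect across h@8): 6 holes -> [(0, 0), (3, 0), (5, 6), (10, 6), (12, 0), (15, 0)]
Unfold 2 (reflect across v@8): 12 holes -> [(0, 0), (0, 15), (3, 0), (3, 15), (5, 6), (5, 9), (10, 6), (10, 9), (12, 0), (12, 15), (15, 0), (15, 15)]
Holes: [(0, 0), (0, 15), (3, 0), (3, 15), (5, 6), (5, 9), (10, 6), (10, 9), (12, 0), (12, 15), (15, 0), (15, 15)]

Answer: no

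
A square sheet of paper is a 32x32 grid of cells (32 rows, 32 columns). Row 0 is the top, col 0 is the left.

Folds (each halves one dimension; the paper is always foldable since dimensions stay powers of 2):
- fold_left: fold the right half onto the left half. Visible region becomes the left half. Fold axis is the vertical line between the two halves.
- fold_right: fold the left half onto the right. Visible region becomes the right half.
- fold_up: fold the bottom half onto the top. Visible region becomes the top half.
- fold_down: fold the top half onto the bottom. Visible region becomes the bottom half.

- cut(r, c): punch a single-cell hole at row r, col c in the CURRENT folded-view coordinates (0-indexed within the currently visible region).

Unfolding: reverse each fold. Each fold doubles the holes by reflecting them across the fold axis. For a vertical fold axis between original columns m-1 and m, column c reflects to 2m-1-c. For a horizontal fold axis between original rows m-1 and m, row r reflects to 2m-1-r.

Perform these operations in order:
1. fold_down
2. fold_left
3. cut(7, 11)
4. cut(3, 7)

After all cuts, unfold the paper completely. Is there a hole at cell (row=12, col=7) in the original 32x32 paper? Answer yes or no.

Op 1 fold_down: fold axis h@16; visible region now rows[16,32) x cols[0,32) = 16x32
Op 2 fold_left: fold axis v@16; visible region now rows[16,32) x cols[0,16) = 16x16
Op 3 cut(7, 11): punch at orig (23,11); cuts so far [(23, 11)]; region rows[16,32) x cols[0,16) = 16x16
Op 4 cut(3, 7): punch at orig (19,7); cuts so far [(19, 7), (23, 11)]; region rows[16,32) x cols[0,16) = 16x16
Unfold 1 (reflect across v@16): 4 holes -> [(19, 7), (19, 24), (23, 11), (23, 20)]
Unfold 2 (reflect across h@16): 8 holes -> [(8, 11), (8, 20), (12, 7), (12, 24), (19, 7), (19, 24), (23, 11), (23, 20)]
Holes: [(8, 11), (8, 20), (12, 7), (12, 24), (19, 7), (19, 24), (23, 11), (23, 20)]

Answer: yes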